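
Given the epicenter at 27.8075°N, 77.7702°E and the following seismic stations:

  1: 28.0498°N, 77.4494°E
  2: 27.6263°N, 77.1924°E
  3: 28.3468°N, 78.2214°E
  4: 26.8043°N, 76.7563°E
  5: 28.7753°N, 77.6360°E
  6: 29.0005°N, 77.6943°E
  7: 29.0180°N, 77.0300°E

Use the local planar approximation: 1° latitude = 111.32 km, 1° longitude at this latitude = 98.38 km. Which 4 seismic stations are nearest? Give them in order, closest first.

Distances from 27.8075°N, 77.7702°E:
1: √((0.2423·111.32)² + (-0.3208·98.38)²) = √(727.533882 + 996.052789) = 41.5161 km
2: √((-0.1812·111.32)² + (-0.5778·98.38)²) = √(406.876664 + 3231.236243) = 60.3168 km
3: √((0.5393·111.32)² + (0.4512·98.38)²) = √(3604.186336 + 1970.388293) = 74.6631 km
4: √((-1.0032·111.32)² + (-1.0139·98.38)²) = √(12471.579007 + 9949.560165) = 149.7369 km
5: √((0.9678·111.32)² + (-0.1342·98.38)²) = √(11606.937098 + 174.308541) = 108.5414 km
6: √((1.1930·111.32)² + (-0.0759·98.38)²) = √(17637.104279 + 55.756716) = 133.0145 km
7: √((1.2105·111.32)² + (-0.7402·98.38)²) = √(18158.333278 + 5302.879981) = 153.1705 km
Sorted: 1 (41.5161 km) < 2 (60.3168 km) < 3 (74.6631 km) < 5 (108.5414 km) < 6 (133.0145 km) < 4 (149.7369 km) < …

1, 2, 3, 5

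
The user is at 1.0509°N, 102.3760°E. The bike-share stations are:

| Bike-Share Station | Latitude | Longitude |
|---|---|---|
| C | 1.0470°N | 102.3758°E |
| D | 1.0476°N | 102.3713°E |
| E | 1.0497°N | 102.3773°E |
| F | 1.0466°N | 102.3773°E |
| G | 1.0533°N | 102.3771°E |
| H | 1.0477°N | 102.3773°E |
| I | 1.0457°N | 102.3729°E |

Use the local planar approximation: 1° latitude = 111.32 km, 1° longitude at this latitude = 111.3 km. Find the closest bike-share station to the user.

Distances from 1.0509°N, 102.3760°E:
C: √((-0.0039·111.32)² + (-0.0002·111.3)²) = √(0.188484 + 0.000496) = 0.4347 km
D: √((-0.0033·111.32)² + (-0.0047·111.3)²) = √(0.134950 + 0.273644) = 0.6392 km
E: √((-0.0012·111.32)² + (0.0013·111.3)²) = √(0.017845 + 0.020935) = 0.1969 km
F: √((-0.0043·111.32)² + (0.0013·111.3)²) = √(0.229131 + 0.020935) = 0.5001 km
G: √((0.0024·111.32)² + (0.0011·111.3)²) = √(0.071379 + 0.014989) = 0.2939 km
H: √((-0.0032·111.32)² + (0.0013·111.3)²) = √(0.126896 + 0.020935) = 0.3845 km
I: √((-0.0052·111.32)² + (-0.0031·111.3)²) = √(0.335084 + 0.119046) = 0.6739 km
Minimum: E at 0.1969 km.

E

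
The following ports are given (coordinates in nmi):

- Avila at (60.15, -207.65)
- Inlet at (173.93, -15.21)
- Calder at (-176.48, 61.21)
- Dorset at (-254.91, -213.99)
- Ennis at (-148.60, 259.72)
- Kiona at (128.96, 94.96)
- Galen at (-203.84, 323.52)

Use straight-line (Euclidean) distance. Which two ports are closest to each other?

Pairwise distances:
Avila–Inlet: 223.56 nmi
Avila–Calder: 358.16 nmi
Avila–Dorset: 315.12 nmi
Avila–Ennis: 511.87 nmi
Avila–Kiona: 310.33 nmi
Avila–Galen: 593.15 nmi
Inlet–Calder: 358.65 nmi
Inlet–Dorset: 472.67 nmi
Inlet–Ennis: 423.81 nmi
Inlet–Kiona: 118.99 nmi
Inlet–Galen: 507.39 nmi
Calder–Dorset: 286.16 nmi
Calder–Ennis: 200.46 nmi
Calder–Kiona: 307.30 nmi
Calder–Galen: 263.73 nmi
Dorset–Ennis: 485.49 nmi
Dorset–Kiona: 492.75 nmi
Dorset–Galen: 539.93 nmi
Ennis–Kiona: 322.78 nmi
Ennis–Galen: 84.39 nmi
Kiona–Galen: 403.73 nmi
Closest pair: Ennis–Galen at 84.39 nmi.

Ennis and Galen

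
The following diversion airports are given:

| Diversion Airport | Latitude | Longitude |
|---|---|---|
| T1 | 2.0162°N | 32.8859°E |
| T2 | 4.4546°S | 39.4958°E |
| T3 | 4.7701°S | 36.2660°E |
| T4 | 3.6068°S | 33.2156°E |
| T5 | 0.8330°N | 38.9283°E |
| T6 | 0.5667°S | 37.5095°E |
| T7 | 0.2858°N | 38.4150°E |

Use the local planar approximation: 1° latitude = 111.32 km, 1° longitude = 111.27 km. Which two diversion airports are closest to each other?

T5 and T7

Pairwise distances:
T1–T2: √((-6.4708·111.32)² + (6.6099·111.27)²) = √(518874.525181 + 540936.086153) = 1029.4710 km
T1–T3: √((-6.7863·111.32)² + (3.3801·111.27)²) = √(570706.086485 + 141454.013463) = 843.8958 km
T1–T4: √((-5.6230·111.32)² + (0.3297·111.27)²) = √(391816.356990 + 1345.841979) = 627.0265 km
T1–T5: √((-1.1832·111.32)² + (6.0424·111.27)²) = √(17348.531433 + 452038.181853) = 685.1180 km
T1–T6: √((-2.5829·111.32)² + (4.6236·111.27)²) = √(82672.596908 + 264677.294214) = 589.3640 km
T1–T7: √((-1.7304·111.32)² + (5.5291·111.27)²) = √(37105.595697 + 378499.286820) = 644.6742 km
T2–T3: √((-0.3155·111.32)² + (-3.2298·111.27)²) = √(1233.516953 + 129153.873711) = 361.0919 km
T2–T4: √((0.8478·111.32)² + (-6.2802·111.27)²) = √(8907.036249 + 488318.440755) = 705.1422 km
T2–T5: √((5.2876·111.32)² + (-0.5675·111.27)²) = √(346468.362235 + 3987.382586) = 591.9930 km
T2–T6: √((3.8879·111.32)² + (-1.9863·111.27)²) = √(187316.729838 + 48847.895885) = 485.9677 km
T2–T7: √((4.7404·111.32)² + (-1.0808·111.27)²) = √(278468.691573 + 14462.615761) = 541.2313 km
T3–T4: √((1.1633·111.32)² + (-3.0504·111.27)²) = √(16769.876006 + 115204.584155) = 363.2829 km
T3–T5: √((5.6031·111.32)² + (2.6623·111.27)²) = √(389047.959937 + 87754.654445) = 690.5090 km
T3–T6: √((4.2034·111.32)² + (1.2435·111.27)²) = √(218951.454776 + 19144.664294) = 487.9509 km
T3–T7: √((5.0559·111.32)² + (2.1490·111.27)²) = √(316769.490692 + 57178.006156) = 611.5125 km
T4–T5: √((4.4398·111.32)² + (5.7127·111.27)²) = √(244271.730467 + 404053.629102) = 805.1865 km
T4–T6: √((3.0401·111.32)² + (4.2939·111.27)²) = √(114530.757750 + 228275.881282) = 585.4969 km
T4–T7: √((3.8926·111.32)² + (5.1994·111.27)²) = √(187769.890038 + 334705.335753) = 722.8245 km
T5–T6: √((-1.3997·111.32)² + (-1.4188·111.27)²) = √(24278.190820 + 24922.897748) = 221.8132 km
T5–T7: √((-0.5472·111.32)² + (-0.5133·111.27)²) = √(3710.552432 + 3262.110774) = 83.5025 km
T6–T7: √((0.8525·111.32)² + (0.9055·111.27)²) = √(9006.066940 + 10151.567002) = 138.4111 km
Closest pair: T5–T7 at 83.5025 km.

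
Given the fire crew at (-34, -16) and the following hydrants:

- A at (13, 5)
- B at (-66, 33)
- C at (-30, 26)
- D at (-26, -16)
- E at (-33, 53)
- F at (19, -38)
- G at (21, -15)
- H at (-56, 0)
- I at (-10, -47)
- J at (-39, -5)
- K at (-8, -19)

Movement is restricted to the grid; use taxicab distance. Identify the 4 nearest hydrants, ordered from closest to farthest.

D, J, K, H

Distances from (-34, -16):
A: |47| + |21| = 47 + 21 = 68
B: |-32| + |49| = 32 + 49 = 81
C: |4| + |42| = 4 + 42 = 46
D: |8| + |0| = 8 + 0 = 8
E: |1| + |69| = 1 + 69 = 70
F: |53| + |-22| = 53 + 22 = 75
G: |55| + |1| = 55 + 1 = 56
H: |-22| + |16| = 22 + 16 = 38
I: |24| + |-31| = 24 + 31 = 55
J: |-5| + |11| = 5 + 11 = 16
K: |26| + |-3| = 26 + 3 = 29
Sorted: D (8) < J (16) < K (29) < H (38) < C (46) < I (55) < …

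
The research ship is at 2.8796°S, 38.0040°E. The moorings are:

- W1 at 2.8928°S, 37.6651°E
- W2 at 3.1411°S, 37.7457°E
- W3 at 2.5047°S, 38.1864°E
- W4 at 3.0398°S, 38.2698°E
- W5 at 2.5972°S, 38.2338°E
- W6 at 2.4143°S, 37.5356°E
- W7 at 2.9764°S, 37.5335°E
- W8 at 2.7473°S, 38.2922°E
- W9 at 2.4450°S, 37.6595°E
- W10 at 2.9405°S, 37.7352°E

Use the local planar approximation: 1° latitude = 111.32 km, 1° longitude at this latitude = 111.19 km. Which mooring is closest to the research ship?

W10

Distances from 2.8796°S, 38.0040°E:
W1: 37.7109 km
W2: 40.8933 km
W3: 46.4008 km
W4: 34.5180 km
W5: 40.5111 km
W6: 73.4535 km
W7: 53.4132 km
W8: 35.2673 km
W9: 61.7079 km
W10: 30.6471 km
Minimum: W10 at 30.6471 km.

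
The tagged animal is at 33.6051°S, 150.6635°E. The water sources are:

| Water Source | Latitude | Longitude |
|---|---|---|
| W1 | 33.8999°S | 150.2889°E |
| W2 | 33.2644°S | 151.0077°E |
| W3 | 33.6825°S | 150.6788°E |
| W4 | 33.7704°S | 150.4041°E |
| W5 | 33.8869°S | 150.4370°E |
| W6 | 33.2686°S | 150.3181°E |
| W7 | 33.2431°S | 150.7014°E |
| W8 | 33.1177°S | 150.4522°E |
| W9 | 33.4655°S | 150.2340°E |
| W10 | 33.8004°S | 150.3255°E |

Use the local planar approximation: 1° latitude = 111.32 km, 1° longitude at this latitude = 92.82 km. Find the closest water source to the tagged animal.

Distances from 33.6051°S, 150.6635°E:
W1: √((-0.2948·111.32)² + (-0.3746·92.82)²) = √(1076.964415 + 1208.978769) = 47.8115 km
W2: √((0.3407·111.32)² + (0.3442·92.82)²) = √(1438.436393 + 1020.715853) = 49.5898 km
W3: √((-0.0774·111.32)² + (0.0153·92.82)²) = √(74.238351 + 2.016815) = 8.7324 km
W4: √((-0.1653·111.32)² + (-0.2594·92.82)²) = √(338.604014 + 579.726391) = 30.3040 km
W5: √((-0.2818·111.32)² + (-0.2265·92.82)²) = √(984.075394 + 441.997223) = 37.7634 km
W6: √((0.3365·111.32)² + (-0.3454·92.82)²) = √(1403.190166 + 1027.845395) = 49.3055 km
W7: √((0.3620·111.32)² + (0.0379·92.82)²) = √(1623.915909 + 12.375466) = 40.4511 km
W8: √((0.4874·111.32)² + (-0.2113·92.82)²) = √(2943.861982 + 384.664513) = 57.6934 km
W9: √((0.1396·111.32)² + (-0.4295·92.82)²) = √(241.500054 + 1589.313105) = 42.7880 km
W10: √((-0.1953·111.32)² + (-0.3380·92.82)²) = √(472.662211 + 984.275168) = 38.1698 km
Minimum: W3 at 8.7324 km.

W3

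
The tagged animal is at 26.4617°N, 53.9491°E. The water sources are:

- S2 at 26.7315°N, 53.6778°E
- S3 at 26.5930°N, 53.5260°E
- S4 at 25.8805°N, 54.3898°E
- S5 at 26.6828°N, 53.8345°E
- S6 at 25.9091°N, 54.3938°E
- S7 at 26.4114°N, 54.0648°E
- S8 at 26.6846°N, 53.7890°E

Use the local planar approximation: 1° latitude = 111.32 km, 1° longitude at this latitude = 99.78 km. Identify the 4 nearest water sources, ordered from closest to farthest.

Distances from 26.4617°N, 53.9491°E:
S2: √((0.2698·111.32)² + (-0.2713·99.78)²) = √(902.049325 + 732.801900) = 40.4333 km
S3: √((0.1313·111.32)² + (-0.4231·99.78)²) = √(213.636693 + 1782.268165) = 44.6756 km
S4: √((-0.5812·111.32)² + (0.4407·99.78)²) = √(4185.984410 + 1933.628775) = 78.2280 km
S5: √((0.2211·111.32)² + (-0.1146·99.78)²) = √(605.792484 + 130.754377) = 27.1394 km
S6: √((-0.5526·111.32)² + (0.4447·99.78)²) = √(3784.148374 + 1968.889116) = 75.8488 km
S7: √((-0.0503·111.32)² + (0.1157·99.78)²) = √(31.353236 + 133.276542) = 12.8308 km
S8: √((0.2229·111.32)² + (-0.1601·99.78)²) = √(615.696284 + 255.193532) = 29.5108 km
Sorted: S7 (12.8308 km) < S5 (27.1394 km) < S8 (29.5108 km) < S2 (40.4333 km) < S3 (44.6756 km) < S6 (75.8488 km) < …

S7, S5, S8, S2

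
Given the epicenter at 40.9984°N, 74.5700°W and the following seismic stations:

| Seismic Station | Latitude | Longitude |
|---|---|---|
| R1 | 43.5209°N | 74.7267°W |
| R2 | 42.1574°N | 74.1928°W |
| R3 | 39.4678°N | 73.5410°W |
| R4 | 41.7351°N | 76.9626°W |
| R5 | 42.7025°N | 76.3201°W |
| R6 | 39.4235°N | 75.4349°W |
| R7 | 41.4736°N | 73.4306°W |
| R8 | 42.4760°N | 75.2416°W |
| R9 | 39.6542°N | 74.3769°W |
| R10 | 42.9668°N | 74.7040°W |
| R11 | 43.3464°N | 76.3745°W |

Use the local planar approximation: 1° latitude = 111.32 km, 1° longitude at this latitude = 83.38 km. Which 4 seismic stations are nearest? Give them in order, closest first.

Distances from 40.9984°N, 74.5700°W:
R1: 281.1085 km
R2: 132.7979 km
R3: 190.7690 km
R4: 215.6938 km
R5: 239.3321 km
R6: 189.5705 km
R7: 108.7379 km
R8: 173.7572 km
R9: 150.5001 km
R10: 219.4070 km
R11: 301.5910 km
Sorted: R7 (108.7379 km) < R2 (132.7979 km) < R9 (150.5001 km) < R8 (173.7572 km) < R6 (189.5705 km) < R3 (190.7690 km) < …

R7, R2, R9, R8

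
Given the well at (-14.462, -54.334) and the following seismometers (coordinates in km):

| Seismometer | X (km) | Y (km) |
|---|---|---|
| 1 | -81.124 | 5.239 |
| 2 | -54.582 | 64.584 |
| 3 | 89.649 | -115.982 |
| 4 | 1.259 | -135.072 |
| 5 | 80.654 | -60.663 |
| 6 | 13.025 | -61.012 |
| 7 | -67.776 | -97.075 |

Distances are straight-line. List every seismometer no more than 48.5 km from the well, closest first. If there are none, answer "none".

6

Distances from (-14.462, -54.334):
1: 89.402 km
2: 125.503 km
3: 120.994 km
4: 82.254 km
5: 95.326 km
6: 28.287 km
7: 68.331 km
Threshold 48.5 km: 6 (28.287 km) is within range.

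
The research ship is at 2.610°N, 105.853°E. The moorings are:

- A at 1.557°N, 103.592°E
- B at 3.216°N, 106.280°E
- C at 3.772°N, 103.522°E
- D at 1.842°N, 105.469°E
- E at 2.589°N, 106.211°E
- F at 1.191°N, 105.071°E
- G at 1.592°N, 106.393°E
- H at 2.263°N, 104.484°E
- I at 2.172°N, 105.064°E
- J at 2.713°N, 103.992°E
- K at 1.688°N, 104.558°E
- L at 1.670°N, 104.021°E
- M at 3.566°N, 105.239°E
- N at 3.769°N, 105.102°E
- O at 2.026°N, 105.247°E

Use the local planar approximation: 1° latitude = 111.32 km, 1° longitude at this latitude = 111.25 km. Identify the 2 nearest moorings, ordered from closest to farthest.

E, B

Distances from 2.610°N, 105.853°E:
A: √((-1.053·111.32)² + (-2.261·111.25)²) = √(13740.51902 + 63270.48506) = 277.509 km
B: √((0.606·111.32)² + (0.427·111.25)²) = √(4550.84081 + 2256.60626) = 82.507 km
C: √((1.162·111.32)² + (-2.331·111.25)²) = √(16732.41592 + 67248.80731) = 289.795 km
D: √((-0.768·111.32)² + (-0.384·111.25)²) = √(7309.18300 + 1824.99840) = 95.573 km
E: √((-0.021·111.32)² + (0.358·111.25)²) = √(5.46493 + 1586.22976) = 39.896 km
F: √((-1.419·111.32)² + (-0.782·111.25)²) = √(24952.33464 + 7568.56501) = 180.336 km
G: √((-1.018·111.32)² + (0.540·111.25)²) = √(12842.27458 + 3609.00563) = 128.263 km
H: √((-0.347·111.32)² + (-1.369·111.25)²) = √(1492.12547 + 23195.67075) = 157.124 km
I: √((-0.438·111.32)² + (-0.789·111.25)²) = √(2377.35817 + 7704.67006) = 100.409 km
J: √((0.103·111.32)² + (-1.861·111.25)²) = √(131.46824 + 42864.00881) = 207.354 km
K: √((-0.922·111.32)² + (-1.295·111.25)²) = √(10534.36198 + 20755.80473) = 176.890 km
L: √((-0.940·111.32)² + (-1.832·111.25)²) = √(10949.69702 + 41538.51610) = 229.103 km
M: √((0.956·111.32)² + (-0.614·111.25)²) = √(11325.62506 + 4665.91456) = 126.458 km
N: √((1.159·111.32)² + (-0.751·111.25)²) = √(16646.12944 + 6980.39363) = 153.709 km
O: √((-0.584·111.32)² + (-0.606·111.25)²) = √(4226.41452 + 4545.11931) = 93.656 km
Sorted: E (39.896 km) < B (82.507 km) < O (93.656 km) < D (95.573 km) < …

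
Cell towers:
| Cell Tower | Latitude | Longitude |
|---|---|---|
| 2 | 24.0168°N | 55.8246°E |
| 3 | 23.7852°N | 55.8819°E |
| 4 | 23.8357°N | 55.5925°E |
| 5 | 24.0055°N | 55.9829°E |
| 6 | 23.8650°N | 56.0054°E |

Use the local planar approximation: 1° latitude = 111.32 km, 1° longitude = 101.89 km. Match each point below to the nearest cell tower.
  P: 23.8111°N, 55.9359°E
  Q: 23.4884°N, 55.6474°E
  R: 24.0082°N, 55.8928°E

P→3; Q→4; R→2

P at 23.8111°N, 55.9359°E:
  2: 25.5528 km
  3: 6.2117 km
  4: 35.0960 km
  5: 22.1641 km
  6: 9.2816 km
  → nearest: 3 (6.2117 km)
Q at 23.4884°N, 55.6474°E:
  2: 61.5301 km
  3: 40.7739 km
  4: 39.0640 km
  5: 66.9486 km
  6: 55.5706 km
  → nearest: 4 (39.0640 km)
R at 24.0082°N, 55.8928°E:
  2: 7.0145 km
  3: 24.8492 km
  4: 36.1242 km
  5: 9.1852 km
  6: 19.6403 km
  → nearest: 2 (7.0145 km)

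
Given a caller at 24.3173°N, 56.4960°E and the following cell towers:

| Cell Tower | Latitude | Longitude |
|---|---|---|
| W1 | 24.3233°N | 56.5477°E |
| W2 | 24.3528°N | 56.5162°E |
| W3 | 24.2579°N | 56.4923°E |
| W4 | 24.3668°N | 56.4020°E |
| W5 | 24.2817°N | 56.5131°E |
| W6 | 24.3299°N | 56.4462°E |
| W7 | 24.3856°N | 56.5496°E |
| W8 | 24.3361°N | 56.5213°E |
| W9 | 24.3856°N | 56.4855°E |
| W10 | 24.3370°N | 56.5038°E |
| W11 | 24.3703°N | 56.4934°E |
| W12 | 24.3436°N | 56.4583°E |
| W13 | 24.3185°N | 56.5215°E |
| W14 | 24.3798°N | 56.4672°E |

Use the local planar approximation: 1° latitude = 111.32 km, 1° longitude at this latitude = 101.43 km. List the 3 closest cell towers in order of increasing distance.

W10, W13, W8

Distances from 24.3173°N, 56.4960°E:
W1: √((0.0060·111.32)² + (0.0517·101.43)²) = √(0.446117 + 27.498812) = 5.2863 km
W2: √((0.0355·111.32)² + (0.0202·101.43)²) = √(15.617197 + 4.197934) = 4.4514 km
W3: √((-0.0594·111.32)² + (-0.0037·101.43)²) = √(43.723940 + 0.140843) = 6.6230 km
W4: √((0.0495·111.32)² + (-0.0940·101.43)²) = √(30.363847 + 90.905165) = 11.0122 km
W5: √((-0.0356·111.32)² + (0.0171·101.43)²) = √(15.705306 + 3.008327) = 4.3259 km
W6: √((0.0126·111.32)² + (-0.0498·101.43)²) = √(1.967377 + 25.514763) = 5.2423 km
W7: √((0.0683·111.32)² + (0.0536·101.43)²) = √(57.807981 + 29.557141) = 9.3469 km
W8: √((0.0188·111.32)² + (0.0253·101.43)²) = √(4.379879 + 6.585275) = 3.3114 km
W9: √((0.0683·111.32)² + (-0.0105·101.43)²) = √(57.807981 + 1.134257) = 7.6774 km
W10: √((0.0197·111.32)² + (0.0078·101.43)²) = √(4.809267 + 0.625925) = 2.3313 km
W11: √((0.0530·111.32)² + (-0.0026·101.43)²) = √(34.809528 + 0.069547) = 5.9059 km
W12: √((0.0263·111.32)² + (-0.0377·101.43)²) = √(8.571521 + 14.622295) = 4.8160 km
W13: √((0.0012·111.32)² + (0.0255·101.43)²) = √(0.017845 + 6.689801) = 2.5899 km
W14: √((0.0625·111.32)² + (-0.0288·101.43)²) = √(48.406806 + 8.533316) = 7.5459 km
Sorted: W10 (2.3313 km) < W13 (2.5899 km) < W8 (3.3114 km) < W5 (4.3259 km) < W2 (4.4514 km) < …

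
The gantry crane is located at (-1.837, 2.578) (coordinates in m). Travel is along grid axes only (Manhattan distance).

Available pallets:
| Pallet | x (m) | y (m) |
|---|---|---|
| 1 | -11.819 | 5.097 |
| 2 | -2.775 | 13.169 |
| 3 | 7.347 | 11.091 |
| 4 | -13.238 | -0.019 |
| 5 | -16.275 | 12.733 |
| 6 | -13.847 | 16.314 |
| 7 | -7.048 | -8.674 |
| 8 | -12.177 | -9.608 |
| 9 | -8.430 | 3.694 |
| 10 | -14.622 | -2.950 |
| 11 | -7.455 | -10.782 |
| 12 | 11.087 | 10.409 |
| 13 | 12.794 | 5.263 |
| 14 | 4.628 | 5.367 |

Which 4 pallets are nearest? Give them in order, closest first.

Distances from (-1.837, 2.578):
1: |-9.982| + |2.519| = 9.982 + 2.519 = 12.501 m
2: |-0.938| + |10.591| = 0.938 + 10.591 = 11.529 m
3: |9.184| + |8.513| = 9.184 + 8.513 = 17.697 m
4: |-11.401| + |-2.597| = 11.401 + 2.597 = 13.998 m
5: |-14.438| + |10.155| = 14.438 + 10.155 = 24.593 m
6: |-12.010| + |13.736| = 12.010 + 13.736 = 25.746 m
7: |-5.211| + |-11.252| = 5.211 + 11.252 = 16.463 m
8: |-10.340| + |-12.186| = 10.340 + 12.186 = 22.526 m
9: |-6.593| + |1.116| = 6.593 + 1.116 = 7.709 m
10: |-12.785| + |-5.528| = 12.785 + 5.528 = 18.313 m
11: |-5.618| + |-13.360| = 5.618 + 13.360 = 18.978 m
12: |12.924| + |7.831| = 12.924 + 7.831 = 20.755 m
13: |14.631| + |2.685| = 14.631 + 2.685 = 17.316 m
14: |6.465| + |2.789| = 6.465 + 2.789 = 9.254 m
Sorted: 9 (7.709 m) < 14 (9.254 m) < 2 (11.529 m) < 1 (12.501 m) < 4 (13.998 m) < 7 (16.463 m) < …

9, 14, 2, 1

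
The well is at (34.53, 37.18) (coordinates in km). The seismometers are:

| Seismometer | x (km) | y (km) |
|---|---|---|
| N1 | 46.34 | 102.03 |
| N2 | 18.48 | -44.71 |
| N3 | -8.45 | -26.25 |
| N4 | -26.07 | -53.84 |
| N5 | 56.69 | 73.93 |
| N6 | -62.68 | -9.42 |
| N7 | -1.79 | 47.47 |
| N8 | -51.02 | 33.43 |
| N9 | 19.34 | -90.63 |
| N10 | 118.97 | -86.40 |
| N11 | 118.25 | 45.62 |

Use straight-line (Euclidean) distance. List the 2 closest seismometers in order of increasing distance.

Distances from (34.53, 37.18):
N1: √((11.81)² + (64.85)²) = √(139.4761 + 4205.5225) = 65.92 km
N2: √((-16.05)² + (-81.89)²) = √(257.6025 + 6705.9721) = 83.45 km
N3: √((-42.98)² + (-63.43)²) = √(1847.2804 + 4023.3649) = 76.62 km
N4: √((-60.60)² + (-91.02)²) = √(3672.3600 + 8284.6404) = 109.35 km
N5: √((22.16)² + (36.75)²) = √(491.0656 + 1350.5625) = 42.91 km
N6: √((-97.21)² + (-46.60)²) = √(9449.7841 + 2171.5600) = 107.80 km
N7: √((-36.32)² + (10.29)²) = √(1319.1424 + 105.8841) = 37.75 km
N8: √((-85.55)² + (-3.75)²) = √(7318.8025 + 14.0625) = 85.63 km
N9: √((-15.19)² + (-127.81)²) = √(230.7361 + 16335.3961) = 128.71 km
N10: √((84.44)² + (-123.58)²) = √(7130.1136 + 15272.0164) = 149.67 km
N11: √((83.72)² + (8.44)²) = √(7009.0384 + 71.2336) = 84.14 km
Sorted: N7 (37.75 km) < N5 (42.91 km) < N1 (65.92 km) < N3 (76.62 km) < …

N7, N5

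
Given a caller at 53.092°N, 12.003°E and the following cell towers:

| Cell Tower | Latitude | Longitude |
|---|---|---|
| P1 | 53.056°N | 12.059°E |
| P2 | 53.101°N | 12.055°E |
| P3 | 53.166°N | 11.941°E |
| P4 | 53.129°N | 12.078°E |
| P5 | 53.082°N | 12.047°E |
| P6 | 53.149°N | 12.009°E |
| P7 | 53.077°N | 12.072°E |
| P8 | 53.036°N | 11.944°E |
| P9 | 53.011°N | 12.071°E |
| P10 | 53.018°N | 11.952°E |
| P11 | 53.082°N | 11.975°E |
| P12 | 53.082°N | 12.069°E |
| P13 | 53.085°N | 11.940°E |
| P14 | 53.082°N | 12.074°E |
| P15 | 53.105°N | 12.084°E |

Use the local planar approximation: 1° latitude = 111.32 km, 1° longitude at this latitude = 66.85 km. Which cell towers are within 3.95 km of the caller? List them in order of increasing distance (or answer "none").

Distances from 53.092°N, 12.003°E:
P1: √((-0.036·111.32)² + (0.056·66.85)²) = √(16.06022 + 14.01454) = 5.484 km
P2: √((0.009·111.32)² + (0.052·66.85)²) = √(1.00376 + 12.08397) = 3.618 km
P3: √((0.074·111.32)² + (-0.062·66.85)²) = √(67.85937 + 17.17854) = 9.222 km
P4: √((0.037·111.32)² + (0.075·66.85)²) = √(16.96484 + 25.13769) = 6.489 km
P5: √((-0.010·111.32)² + (0.044·66.85)²) = √(1.23921 + 8.65183) = 3.145 km
P6: √((0.057·111.32)² + (0.006·66.85)²) = √(40.26207 + 0.16088) = 6.358 km
P7: √((-0.015·111.32)² + (0.069·66.85)²) = √(2.78823 + 21.27654) = 4.906 km
P8: √((-0.056·111.32)² + (-0.059·66.85)²) = √(38.86176 + 15.55632) = 7.377 km
P9: √((-0.081·111.32)² + (0.068·66.85)²) = √(81.30485 + 20.66430) = 10.098 km
P10: √((-0.074·111.32)² + (-0.051·66.85)²) = √(67.85937 + 11.62367) = 8.915 km
P11: √((-0.010·111.32)² + (-0.028·66.85)²) = √(1.23921 + 3.50364) = 2.178 km
P12: √((-0.010·111.32)² + (0.066·66.85)²) = √(1.23921 + 19.46663) = 4.550 km
P13: √((-0.007·111.32)² + (-0.063·66.85)²) = √(0.60721 + 17.73715) = 4.283 km
P14: √((-0.010·111.32)² + (0.071·66.85)²) = √(1.23921 + 22.52784) = 4.875 km
P15: √((0.013·111.32)² + (0.081·66.85)²) = √(2.09427 + 29.32060) = 5.605 km
Threshold 3.95 km: P11 (2.178 km), P5 (3.145 km), P2 (3.618 km) are within range.

P11, P5, P2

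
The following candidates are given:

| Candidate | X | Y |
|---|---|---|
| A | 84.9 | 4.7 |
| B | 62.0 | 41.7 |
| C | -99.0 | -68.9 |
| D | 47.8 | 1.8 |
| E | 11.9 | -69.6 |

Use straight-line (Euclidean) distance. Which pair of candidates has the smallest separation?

Pairwise distances:
A–B: √((-22.9)² + (37.0)²) = √(524.410 + 1369.000) = 43.5
A–C: √((-183.9)² + (-73.6)²) = √(33819.210 + 5416.960) = 198.1
A–D: √((-37.1)² + (-2.9)²) = √(1376.410 + 8.410) = 37.2
A–E: √((-73.0)² + (-74.3)²) = √(5329.000 + 5520.490) = 104.2
B–C: √((-161.0)² + (-110.6)²) = √(25921.000 + 12232.360) = 195.3
B–D: √((-14.2)² + (-39.9)²) = √(201.640 + 1592.010) = 42.4
B–E: √((-50.1)² + (-111.3)²) = √(2510.010 + 12387.690) = 122.1
C–D: √((146.8)² + (70.7)²) = √(21550.240 + 4998.490) = 162.9
C–E: √((110.9)² + (-0.7)²) = √(12298.810 + 0.490) = 110.9
D–E: √((-35.9)² + (-71.4)²) = √(1288.810 + 5097.960) = 79.9
Closest pair: A–D at 37.2.

A and D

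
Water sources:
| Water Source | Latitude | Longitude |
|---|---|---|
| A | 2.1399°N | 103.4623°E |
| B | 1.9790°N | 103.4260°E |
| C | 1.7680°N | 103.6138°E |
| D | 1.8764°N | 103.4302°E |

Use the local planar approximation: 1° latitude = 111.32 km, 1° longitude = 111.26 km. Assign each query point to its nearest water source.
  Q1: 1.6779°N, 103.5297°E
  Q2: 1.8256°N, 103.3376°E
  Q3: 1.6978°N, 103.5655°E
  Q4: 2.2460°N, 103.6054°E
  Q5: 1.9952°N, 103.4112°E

Q1 at 1.6779°N, 103.5297°E:
  A: √((0.4620·111.32)² + (-0.0674·111.26)²) = √(2645.028442 + 56.233861) = 51.9737 km
  B: √((0.3011·111.32)² + (-0.1037·111.26)²) = √(1123.486624 + 133.117644) = 35.4486 km
  C: √((0.0901·111.32)² + (0.0841·111.26)²) = √(100.599536 + 87.552813) = 13.7169 km
  D: √((0.1985·111.32)² + (-0.0995·111.26)²) = √(488.278293 + 122.553092) = 24.7150 km
  → nearest: C (13.7169 km)
Q2 at 1.8256°N, 103.3376°E:
  A: √((0.3143·111.32)² + (0.1247·111.26)²) = √(1224.151467 + 192.491261) = 37.6383 km
  B: √((0.1534·111.32)² + (0.0884·111.26)²) = √(291.606442 + 96.734778) = 19.7064 km
  C: √((-0.0576·111.32)² + (0.2762·111.26)²) = √(41.114154 + 944.333638) = 31.3918 km
  D: √((0.0508·111.32)² + (0.0926·111.26)²) = √(31.979658 + 106.145133) = 11.7527 km
  → nearest: D (11.7527 km)
Q3 at 1.6978°N, 103.5655°E:
  A: √((0.4421·111.32)² + (-0.1032·111.26)²) = √(2422.074097 + 131.837059) = 50.5362 km
  B: √((0.2812·111.32)² + (-0.1395·111.26)²) = √(979.889329 + 240.894301) = 34.9397 km
  C: √((0.0702·111.32)² + (0.0483·111.26)²) = √(61.068973 + 28.878350) = 9.4841 km
  D: √((0.1786·111.32)² + (-0.1353·111.26)²) = √(395.284063 + 226.607200) = 24.9377 km
  → nearest: C (9.4841 km)
Q4 at 2.2460°N, 103.6054°E:
  A: √((-0.1061·111.32)² + (-0.1431·111.26)²) = √(139.500949 + 253.487985) = 19.8239 km
  B: √((-0.2670·111.32)² + (-0.1794·111.26)²) = √(883.423440 + 398.403356) = 35.8026 km
  C: √((-0.4780·111.32)² + (0.0084·111.26)²) = √(2831.406264 + 0.873447) = 53.2192 km
  D: √((-0.3696·111.32)² + (-0.1752·111.26)²) = √(1692.818203 + 379.967381) = 45.5279 km
  → nearest: A (19.8239 km)
Q5 at 1.9952°N, 103.4112°E:
  A: √((0.1447·111.32)² + (0.0511·111.26)²) = √(259.467793 + 32.323614) = 17.0819 km
  B: √((-0.0162·111.32)² + (0.0148·111.26)²) = √(3.252194 + 2.711450) = 2.4421 km
  C: √((-0.2272·111.32)² + (0.2026·111.26)²) = √(639.680408 + 508.109124) = 33.8790 km
  D: √((-0.1188·111.32)² + (0.0190·111.26)²) = √(174.895758 + 4.468742) = 13.3927 km
  → nearest: B (2.4421 km)

Q1→C; Q2→D; Q3→C; Q4→A; Q5→B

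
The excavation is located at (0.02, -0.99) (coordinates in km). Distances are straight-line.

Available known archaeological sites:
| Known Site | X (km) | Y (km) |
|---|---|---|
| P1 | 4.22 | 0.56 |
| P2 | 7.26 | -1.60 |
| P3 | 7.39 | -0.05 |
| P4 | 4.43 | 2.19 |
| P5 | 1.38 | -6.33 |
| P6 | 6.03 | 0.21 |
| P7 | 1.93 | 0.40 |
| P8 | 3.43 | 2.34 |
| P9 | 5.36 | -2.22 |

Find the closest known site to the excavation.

P7

Distances from (0.02, -0.99):
P1: 4.48 km
P2: 7.27 km
P3: 7.43 km
P4: 5.44 km
P5: 5.51 km
P6: 6.13 km
P7: 2.36 km
P8: 4.77 km
P9: 5.48 km
Minimum: P7 at 2.36 km.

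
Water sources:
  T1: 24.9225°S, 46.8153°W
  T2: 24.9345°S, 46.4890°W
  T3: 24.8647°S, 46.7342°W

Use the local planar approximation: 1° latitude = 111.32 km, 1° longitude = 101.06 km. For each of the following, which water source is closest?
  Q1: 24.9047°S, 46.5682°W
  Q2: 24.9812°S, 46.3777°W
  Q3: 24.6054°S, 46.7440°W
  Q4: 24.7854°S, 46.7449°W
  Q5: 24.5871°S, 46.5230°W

Q1→T2; Q2→T2; Q3→T3; Q4→T3; Q5→T3

Q1 at 24.9047°S, 46.5682°W:
  T1: √((-0.0178·111.32)² + (-0.2471·101.06)²) = √(3.926326 + 623.597088) = 25.0504 km
  T2: √((-0.0298·111.32)² + (0.0792·101.06)²) = √(11.004718 + 64.063248) = 8.6642 km
  T3: √((0.0400·111.32)² + (-0.1660·101.06)²) = √(19.827428 + 281.432834) = 17.3569 km
  → nearest: T2 (8.6642 km)
Q2 at 24.9812°S, 46.3777°W:
  T1: √((0.0587·111.32)² + (-0.4376·101.06)²) = √(42.699481 + 1955.749440) = 44.7040 km
  T2: √((0.0467·111.32)² + (-0.1113·101.06)²) = √(27.025899 + 126.517009) = 12.3912 km
  T3: √((0.1165·111.32)² + (-0.3565·101.06)²) = √(168.189255 + 1298.008858) = 38.2910 km
  → nearest: T2 (12.3912 km)
Q3 at 24.6054°S, 46.7440°W:
  T1: √((-0.3171·111.32)² + (-0.0713·101.06)²) = √(1246.059783 + 51.920354) = 36.0275 km
  T2: √((-0.3291·111.32)² + (0.2550·101.06)²) = √(1342.153412 + 664.108362) = 44.7913 km
  T3: √((-0.2593·111.32)² + (0.0098·101.06)²) = √(833.204159 + 0.980868) = 28.8823 km
  → nearest: T3 (28.8823 km)
Q4 at 24.7854°S, 46.7449°W:
  T1: √((-0.1371·111.32)² + (-0.0704·101.06)²) = √(232.927789 + 50.617875) = 16.8388 km
  T2: √((-0.1491·111.32)² + (0.2559·101.06)²) = √(275.487363 + 668.804458) = 30.7293 km
  T3: √((-0.0793·111.32)² + (0.0107·101.06)²) = √(77.927864 + 1.169301) = 8.8937 km
  → nearest: T3 (8.8937 km)
Q5 at 24.5871°S, 46.5230°W:
  T1: √((-0.3354·111.32)² + (-0.2923·101.06)²) = √(1394.031258 + 872.602029) = 47.6092 km
  T2: √((-0.3474·111.32)² + (0.0340·101.06)²) = √(1495.567516 + 11.806371) = 38.8249 km
  T3: √((-0.2776·111.32)² + (-0.2112·101.06)²) = √(954.960304 + 455.560872) = 37.5569 km
  → nearest: T3 (37.5569 km)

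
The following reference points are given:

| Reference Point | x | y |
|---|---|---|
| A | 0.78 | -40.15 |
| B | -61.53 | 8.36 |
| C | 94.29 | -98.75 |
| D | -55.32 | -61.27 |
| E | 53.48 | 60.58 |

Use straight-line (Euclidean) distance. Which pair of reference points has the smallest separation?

A and D

Pairwise distances:
A–B: 78.97
A–C: 110.35
A–D: 59.94
A–E: 113.68
B–C: 189.08
B–D: 69.91
B–E: 126.31
C–D: 154.23
C–E: 164.47
D–E: 163.36
Closest pair: A–D at 59.94.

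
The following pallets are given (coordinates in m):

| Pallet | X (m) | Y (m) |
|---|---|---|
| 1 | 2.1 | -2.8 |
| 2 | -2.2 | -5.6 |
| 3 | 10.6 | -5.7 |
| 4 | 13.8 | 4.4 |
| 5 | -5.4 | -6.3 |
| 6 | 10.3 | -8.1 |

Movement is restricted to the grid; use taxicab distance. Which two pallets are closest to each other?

Pairwise distances:
1–2: 7.1 m
1–3: 11.4 m
1–4: 18.9 m
1–5: 11.0 m
1–6: 13.5 m
2–3: 12.9 m
2–4: 26.0 m
2–5: 3.9 m
2–6: 15.0 m
3–4: 13.3 m
3–5: 16.6 m
3–6: 2.7 m
4–5: 29.9 m
4–6: 16.0 m
5–6: 17.5 m
Closest pair: 3–6 at 2.7 m.

3 and 6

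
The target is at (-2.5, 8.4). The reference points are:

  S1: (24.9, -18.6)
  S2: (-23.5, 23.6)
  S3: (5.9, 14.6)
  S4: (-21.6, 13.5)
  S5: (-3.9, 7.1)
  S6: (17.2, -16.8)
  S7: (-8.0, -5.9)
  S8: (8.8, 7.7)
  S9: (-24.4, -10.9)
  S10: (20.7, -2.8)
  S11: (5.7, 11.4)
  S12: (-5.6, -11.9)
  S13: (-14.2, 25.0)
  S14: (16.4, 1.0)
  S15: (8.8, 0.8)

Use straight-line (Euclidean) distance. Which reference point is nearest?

S5

Distances from (-2.5, 8.4):
S1: √((27.4)² + (-27.0)²) = √(750.7600 + 729.0000) = 38.47
S2: √((-21.0)² + (15.2)²) = √(441.0000 + 231.0400) = 25.92
S3: √((8.4)² + (6.2)²) = √(70.5600 + 38.4400) = 10.44
S4: √((-19.1)² + (5.1)²) = √(364.8100 + 26.0100) = 19.77
S5: √((-1.4)² + (-1.3)²) = √(1.9600 + 1.6900) = 1.91
S6: √((19.7)² + (-25.2)²) = √(388.0900 + 635.0400) = 31.99
S7: √((-5.5)² + (-14.3)²) = √(30.2500 + 204.4900) = 15.32
S8: √((11.3)² + (-0.7)²) = √(127.6900 + 0.4900) = 11.32
S9: √((-21.9)² + (-19.3)²) = √(479.6100 + 372.4900) = 29.19
S10: √((23.2)² + (-11.2)²) = √(538.2400 + 125.4400) = 25.76
S11: √((8.2)² + (3.0)²) = √(67.2400 + 9.0000) = 8.73
S12: √((-3.1)² + (-20.3)²) = √(9.6100 + 412.0900) = 20.54
S13: √((-11.7)² + (16.6)²) = √(136.8900 + 275.5600) = 20.31
S14: √((18.9)² + (-7.4)²) = √(357.2100 + 54.7600) = 20.30
S15: √((11.3)² + (-7.6)²) = √(127.6900 + 57.7600) = 13.62
Minimum: S5 at 1.91.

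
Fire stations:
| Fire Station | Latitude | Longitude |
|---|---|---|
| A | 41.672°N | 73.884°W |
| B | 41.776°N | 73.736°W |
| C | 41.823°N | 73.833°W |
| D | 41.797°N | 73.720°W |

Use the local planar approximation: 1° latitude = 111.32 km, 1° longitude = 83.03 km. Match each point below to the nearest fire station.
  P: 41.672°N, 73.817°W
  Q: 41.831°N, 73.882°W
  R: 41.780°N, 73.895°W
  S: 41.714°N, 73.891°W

P at 41.672°N, 73.817°W:
  A: √((0.000·111.32)² + (-0.067·83.03)²) = √(0.00000 + 30.94708) = 5.563 km
  B: √((0.104·111.32)² + (0.081·83.03)²) = √(134.03341 + 45.23141) = 13.389 km
  C: √((0.151·111.32)² + (-0.016·83.03)²) = √(282.55324 + 1.76486) = 16.862 km
  D: √((0.125·111.32)² + (0.097·83.03)²) = √(193.62722 + 64.86547) = 16.078 km
  → nearest: A (5.563 km)
Q at 41.831°N, 73.882°W:
  A: √((-0.159·111.32)² + (-0.002·83.03)²) = √(313.28575 + 0.02758) = 17.701 km
  B: √((-0.055·111.32)² + (0.146·83.03)²) = √(37.48623 + 146.95210) = 13.581 km
  C: √((-0.008·111.32)² + (0.049·83.03)²) = √(0.79310 + 16.55245) = 4.165 km
  D: √((-0.034·111.32)² + (0.162·83.03)²) = √(14.32532 + 180.92563) = 13.973 km
  → nearest: C (4.165 km)
R at 41.780°N, 73.895°W:
  A: √((-0.108·111.32)² + (0.011·83.03)²) = √(144.54195 + 0.83417) = 12.057 km
  B: √((-0.004·111.32)² + (0.159·83.03)²) = √(0.19827 + 174.28673) = 13.209 km
  C: √((0.043·111.32)² + (0.062·83.03)²) = √(22.91307 + 26.50046) = 7.029 km
  D: √((0.017·111.32)² + (0.175·83.03)²) = √(3.58133 + 211.12817) = 14.653 km
  → nearest: C (7.029 km)
S at 41.714°N, 73.891°W:
  A: √((-0.042·111.32)² + (0.007·83.03)²) = √(21.85974 + 0.33781) = 4.711 km
  B: √((0.062·111.32)² + (0.155·83.03)²) = √(47.63540 + 165.62789) = 14.604 km
  C: √((0.109·111.32)² + (0.058·83.03)²) = √(147.23104 + 23.19135) = 13.055 km
  D: √((0.083·111.32)² + (0.171·83.03)²) = √(85.36947 + 201.58690) = 16.940 km
  → nearest: A (4.711 km)

P→A; Q→C; R→C; S→A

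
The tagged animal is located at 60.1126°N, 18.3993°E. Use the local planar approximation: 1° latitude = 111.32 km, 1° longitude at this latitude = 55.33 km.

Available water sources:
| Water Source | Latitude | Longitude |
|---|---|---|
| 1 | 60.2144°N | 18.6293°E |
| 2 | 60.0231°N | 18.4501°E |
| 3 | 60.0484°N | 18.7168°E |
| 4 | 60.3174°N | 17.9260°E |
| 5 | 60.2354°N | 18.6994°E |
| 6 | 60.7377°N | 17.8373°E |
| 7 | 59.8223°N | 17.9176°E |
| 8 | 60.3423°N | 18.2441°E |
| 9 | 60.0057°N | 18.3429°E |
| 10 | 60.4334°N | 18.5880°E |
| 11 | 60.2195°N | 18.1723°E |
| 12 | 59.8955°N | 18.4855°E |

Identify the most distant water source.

6

Distances from 60.1126°N, 18.3993°E:
1: √((0.1018·111.32)² + (0.2300·55.33)²) = √(128.422746 + 161.948531) = 17.0403 km
2: √((-0.0895·111.32)² + (0.0508·55.33)²) = √(99.264159 + 7.900394) = 10.3520 km
3: √((-0.0642·111.32)² + (0.3175·55.33)²) = √(51.075950 + 308.609151) = 18.9654 km
4: √((0.2048·111.32)² + (-0.4733·55.33)²) = √(519.764124 + 685.795055) = 34.7212 km
5: √((0.1228·111.32)² + (0.3001·55.33)²) = √(186.871525 + 275.710516) = 21.5077 km
6: √((0.6251·111.32)² + (-0.5620·55.33)²) = √(4842.229767 + 966.927633) = 76.2178 km
7: √((-0.2903·111.32)² + (-0.4817·55.33)²) = √(1044.336524 + 710.353677) = 41.8890 km
8: √((0.2297·111.32)² + (-0.1552·55.33)²) = √(653.835333 + 73.740279) = 26.9736 km
9: √((-0.1069·111.32)² + (-0.0564·55.33)²) = √(141.612570 + 9.738219) = 12.3025 km
10: √((0.3208·111.32)² + (0.1887·55.33)²) = √(1275.308090 + 109.009699) = 37.2064 km
11: √((0.1069·111.32)² + (-0.2270·55.33)²) = √(141.612570 + 157.751339) = 17.3021 km
12: √((-0.2171·111.32)² + (0.0862·55.33)²) = √(584.071536 + 22.747615) = 24.6337 km
Maximum: 6 at 76.2178 km.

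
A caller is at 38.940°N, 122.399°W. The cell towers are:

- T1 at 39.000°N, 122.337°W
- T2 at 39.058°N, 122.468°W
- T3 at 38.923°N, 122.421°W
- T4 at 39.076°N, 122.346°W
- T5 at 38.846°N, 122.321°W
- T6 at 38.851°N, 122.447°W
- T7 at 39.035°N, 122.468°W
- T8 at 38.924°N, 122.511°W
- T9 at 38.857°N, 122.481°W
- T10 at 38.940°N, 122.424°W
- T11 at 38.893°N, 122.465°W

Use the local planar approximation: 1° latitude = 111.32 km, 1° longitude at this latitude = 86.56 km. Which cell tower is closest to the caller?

Distances from 38.940°N, 122.399°W:
T1: 8.568 km
T2: 14.430 km
T3: 2.685 km
T4: 15.819 km
T5: 12.453 km
T6: 10.743 km
T7: 12.145 km
T8: 9.857 km
T9: 11.651 km
T10: 2.164 km
T11: 7.747 km
Minimum: T10 at 2.164 km.

T10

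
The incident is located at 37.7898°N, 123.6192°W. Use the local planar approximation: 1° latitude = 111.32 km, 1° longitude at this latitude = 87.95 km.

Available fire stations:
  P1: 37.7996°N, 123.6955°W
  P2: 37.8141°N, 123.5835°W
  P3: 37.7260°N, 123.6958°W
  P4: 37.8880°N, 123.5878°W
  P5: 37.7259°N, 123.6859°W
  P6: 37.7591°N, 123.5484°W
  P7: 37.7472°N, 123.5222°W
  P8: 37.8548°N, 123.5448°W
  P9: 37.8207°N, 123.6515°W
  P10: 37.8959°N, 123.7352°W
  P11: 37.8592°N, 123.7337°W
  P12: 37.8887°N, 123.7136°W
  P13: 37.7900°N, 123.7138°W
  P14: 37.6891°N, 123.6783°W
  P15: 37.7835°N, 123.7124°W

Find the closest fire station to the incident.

Distances from 37.7898°N, 123.6192°W:
P1: √((0.0098·111.32)² + (-0.0763·87.95)²) = √(1.190141 + 45.031951) = 6.7987 km
P2: √((0.0243·111.32)² + (0.0357·87.95)²) = √(7.317436 + 9.858438) = 4.1444 km
P3: √((-0.0638·111.32)² + (-0.0766·87.95)²) = √(50.441472 + 45.386765) = 9.7892 km
P4: √((0.0982·111.32)² + (0.0314·87.95)²) = √(119.500403 + 7.626600) = 11.2751 km
P5: √((-0.0639·111.32)² + (-0.0667·87.95)²) = √(50.599720 + 34.413065) = 9.2202 km
P6: √((-0.0307·111.32)² + (0.0708·87.95)²) = √(11.679470 + 38.773785) = 7.1030 km
P7: √((-0.0426·111.32)² + (0.0970·87.95)²) = √(22.488764 + 72.780520) = 9.7606 km
P8: √((0.0650·111.32)² + (0.0744·87.95)²) = √(52.356802 + 42.817131) = 9.7557 km
P9: √((0.0309·111.32)² + (-0.0323·87.95)²) = √(11.832141 + 8.070059) = 4.4612 km
P10: √((0.1061·111.32)² + (-0.1160·87.95)²) = √(139.500949 + 104.084885) = 15.6072 km
P11: √((0.0694·111.32)² + (-0.1145·87.95)²) = √(59.685019 + 101.410439) = 12.6923 km
P12: √((0.0989·111.32)² + (-0.0944·87.95)²) = √(121.210147 + 68.931174) = 13.7892 km
P13: √((0.0002·111.32)² + (-0.0946·87.95)²) = √(0.000496 + 69.223565) = 8.3201 km
P14: √((-0.1007·111.32)² + (-0.0591·87.95)²) = √(125.662396 + 27.017593) = 12.3564 km
P15: √((-0.0063·111.32)² + (-0.0932·87.95)²) = √(0.491844 + 67.189825) = 8.2269 km
Minimum: P2 at 4.1444 km.

P2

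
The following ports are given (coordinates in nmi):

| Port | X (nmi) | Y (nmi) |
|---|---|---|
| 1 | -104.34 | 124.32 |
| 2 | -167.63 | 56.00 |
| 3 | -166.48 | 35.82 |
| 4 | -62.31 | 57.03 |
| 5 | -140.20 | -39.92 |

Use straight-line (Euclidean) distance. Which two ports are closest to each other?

2 and 3

Pairwise distances:
2–3: 20.21 nmi
1–4: 79.34 nmi
3–5: 80.17 nmi
1–2: 93.13 nmi
2–5: 99.76 nmi
2–4: 105.33 nmi
3–4: 106.31 nmi
1–3: 108.14 nmi
4–5: 124.36 nmi
1–5: 168.11 nmi
Closest pair: 2–3 at 20.21 nmi.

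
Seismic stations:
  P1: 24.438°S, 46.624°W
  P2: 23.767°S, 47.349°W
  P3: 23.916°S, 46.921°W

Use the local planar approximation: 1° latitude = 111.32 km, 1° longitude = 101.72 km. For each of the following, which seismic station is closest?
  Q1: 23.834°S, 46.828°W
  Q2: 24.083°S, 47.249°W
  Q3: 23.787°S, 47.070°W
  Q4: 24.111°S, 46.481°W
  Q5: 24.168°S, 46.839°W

Q1 at 23.834°S, 46.828°W:
  P1: 70.367 km
  P2: 53.518 km
  P3: 13.146 km
  → nearest: P3 (13.146 km)
Q2 at 24.083°S, 47.249°W:
  P1: 74.857 km
  P2: 36.618 km
  P3: 38.194 km
  → nearest: P2 (36.618 km)
Q3 at 23.787°S, 47.070°W:
  P1: 85.498 km
  P2: 28.467 km
  P3: 20.879 km
  → nearest: P3 (20.879 km)
Q4 at 24.111°S, 46.481°W:
  P1: 39.200 km
  P2: 96.240 km
  P3: 49.743 km
  → nearest: P1 (39.200 km)
Q5 at 24.168°S, 46.839°W:
  P1: 37.171 km
  P2: 68.439 km
  P3: 29.266 km
  → nearest: P3 (29.266 km)

Q1→P3; Q2→P2; Q3→P3; Q4→P1; Q5→P3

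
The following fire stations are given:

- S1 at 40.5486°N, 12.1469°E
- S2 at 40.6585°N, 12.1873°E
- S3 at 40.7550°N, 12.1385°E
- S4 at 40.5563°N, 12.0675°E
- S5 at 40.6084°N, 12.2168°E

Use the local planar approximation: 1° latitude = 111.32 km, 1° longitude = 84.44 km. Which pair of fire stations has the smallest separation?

S2 and S5

Pairwise distances:
S2–S5: √((-0.0501·111.32)² + (0.0295·84.44)²) = √(31.104401 + 6.204981) = 6.1081 km
S1–S4: √((0.0077·111.32)² + (-0.0794·84.44)²) = √(0.734730 + 44.950803) = 6.7591 km
S1–S5: √((0.0598·111.32)² + (0.0699·84.44)²) = √(44.314797 + 34.837806) = 8.8968 km
S2–S3: √((0.0965·111.32)² + (-0.0488·84.44)²) = √(115.398728 + 16.979938) = 11.5056 km
S1–S2: √((0.1099·111.32)² + (0.0404·84.44)²) = √(149.672420 + 11.637486) = 12.7008 km
S4–S5: √((0.0521·111.32)² + (0.1493·84.44)²) = √(33.637355 + 158.933726) = 13.8770 km
S2–S4: √((-0.1022·111.32)² + (-0.1198·84.44)²) = √(129.433945 + 102.331676) = 15.2239 km
S3–S5: √((-0.1466·111.32)² + (0.0783·84.44)²) = √(266.326472 + 43.713942) = 17.6080 km
S3–S4: √((-0.1987·111.32)² + (-0.0710·84.44)²) = √(489.262725 + 35.942903) = 22.9174 km
S1–S3: √((0.2064·111.32)² + (-0.0084·84.44)²) = √(527.917163 + 0.503101) = 22.9874 km
Closest pair: S2–S5 at 6.1081 km.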